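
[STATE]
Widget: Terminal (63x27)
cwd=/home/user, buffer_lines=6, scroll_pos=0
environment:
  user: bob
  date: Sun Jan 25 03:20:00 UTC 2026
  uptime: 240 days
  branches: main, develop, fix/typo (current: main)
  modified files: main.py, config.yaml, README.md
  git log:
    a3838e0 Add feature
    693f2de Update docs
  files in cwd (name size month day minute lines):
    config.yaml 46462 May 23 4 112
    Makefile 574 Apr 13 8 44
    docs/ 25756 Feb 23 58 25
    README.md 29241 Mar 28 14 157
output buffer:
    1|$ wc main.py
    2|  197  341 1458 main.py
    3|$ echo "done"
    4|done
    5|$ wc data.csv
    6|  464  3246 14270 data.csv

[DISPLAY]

$ wc main.py                                                   
  197  341 1458 main.py                                        
$ echo "done"                                                  
done                                                           
$ wc data.csv                                                  
  464  3246 14270 data.csv                                     
$ █                                                            
                                                               
                                                               
                                                               
                                                               
                                                               
                                                               
                                                               
                                                               
                                                               
                                                               
                                                               
                                                               
                                                               
                                                               
                                                               
                                                               
                                                               
                                                               
                                                               
                                                               


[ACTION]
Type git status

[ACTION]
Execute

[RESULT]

$ wc main.py                                                   
  197  341 1458 main.py                                        
$ echo "done"                                                  
done                                                           
$ wc data.csv                                                  
  464  3246 14270 data.csv                                     
$ git status                                                   
On branch main                                                 
Changes not staged for commit:                                 
                                                               
        modified:   main.py                                    
        modified:   config.yaml                                
        modified:   README.md                                  
$ █                                                            
                                                               
                                                               
                                                               
                                                               
                                                               
                                                               
                                                               
                                                               
                                                               
                                                               
                                                               
                                                               
                                                               


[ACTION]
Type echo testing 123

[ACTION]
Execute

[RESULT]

$ wc main.py                                                   
  197  341 1458 main.py                                        
$ echo "done"                                                  
done                                                           
$ wc data.csv                                                  
  464  3246 14270 data.csv                                     
$ git status                                                   
On branch main                                                 
Changes not staged for commit:                                 
                                                               
        modified:   main.py                                    
        modified:   config.yaml                                
        modified:   README.md                                  
$ echo testing 123                                             
testing 123                                                    
$ █                                                            
                                                               
                                                               
                                                               
                                                               
                                                               
                                                               
                                                               
                                                               
                                                               
                                                               
                                                               


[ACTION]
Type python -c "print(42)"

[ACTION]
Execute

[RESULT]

$ wc main.py                                                   
  197  341 1458 main.py                                        
$ echo "done"                                                  
done                                                           
$ wc data.csv                                                  
  464  3246 14270 data.csv                                     
$ git status                                                   
On branch main                                                 
Changes not staged for commit:                                 
                                                               
        modified:   main.py                                    
        modified:   config.yaml                                
        modified:   README.md                                  
$ echo testing 123                                             
testing 123                                                    
$ python -c "print(42)"                                        
42                                                             
$ █                                                            
                                                               
                                                               
                                                               
                                                               
                                                               
                                                               
                                                               
                                                               
                                                               


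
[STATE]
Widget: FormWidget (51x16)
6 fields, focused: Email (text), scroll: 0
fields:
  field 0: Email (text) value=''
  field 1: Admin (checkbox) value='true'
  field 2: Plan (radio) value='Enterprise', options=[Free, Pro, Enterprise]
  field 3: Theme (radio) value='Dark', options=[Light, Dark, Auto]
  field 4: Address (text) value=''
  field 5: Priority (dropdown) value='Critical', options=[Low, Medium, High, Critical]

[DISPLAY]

> Email:      [                                   ]
  Admin:      [x]                                  
  Plan:       ( ) Free  ( ) Pro  (●) Enterprise    
  Theme:      ( ) Light  (●) Dark  ( ) Auto        
  Address:    [                                   ]
  Priority:   [Critical                          ▼]
                                                   
                                                   
                                                   
                                                   
                                                   
                                                   
                                                   
                                                   
                                                   
                                                   


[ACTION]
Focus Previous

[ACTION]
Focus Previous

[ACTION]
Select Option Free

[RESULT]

  Email:      [                                   ]
  Admin:      [x]                                  
  Plan:       ( ) Free  ( ) Pro  (●) Enterprise    
  Theme:      ( ) Light  (●) Dark  ( ) Auto        
> Address:    [                                   ]
  Priority:   [Critical                          ▼]
                                                   
                                                   
                                                   
                                                   
                                                   
                                                   
                                                   
                                                   
                                                   
                                                   


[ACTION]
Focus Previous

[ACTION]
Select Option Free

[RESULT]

  Email:      [                                   ]
  Admin:      [x]                                  
  Plan:       ( ) Free  ( ) Pro  (●) Enterprise    
> Theme:      ( ) Light  (●) Dark  ( ) Auto        
  Address:    [                                   ]
  Priority:   [Critical                          ▼]
                                                   
                                                   
                                                   
                                                   
                                                   
                                                   
                                                   
                                                   
                                                   
                                                   


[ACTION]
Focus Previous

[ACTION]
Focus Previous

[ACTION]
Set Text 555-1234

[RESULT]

  Email:      [                                   ]
> Admin:      [x]                                  
  Plan:       ( ) Free  ( ) Pro  (●) Enterprise    
  Theme:      ( ) Light  (●) Dark  ( ) Auto        
  Address:    [                                   ]
  Priority:   [Critical                          ▼]
                                                   
                                                   
                                                   
                                                   
                                                   
                                                   
                                                   
                                                   
                                                   
                                                   


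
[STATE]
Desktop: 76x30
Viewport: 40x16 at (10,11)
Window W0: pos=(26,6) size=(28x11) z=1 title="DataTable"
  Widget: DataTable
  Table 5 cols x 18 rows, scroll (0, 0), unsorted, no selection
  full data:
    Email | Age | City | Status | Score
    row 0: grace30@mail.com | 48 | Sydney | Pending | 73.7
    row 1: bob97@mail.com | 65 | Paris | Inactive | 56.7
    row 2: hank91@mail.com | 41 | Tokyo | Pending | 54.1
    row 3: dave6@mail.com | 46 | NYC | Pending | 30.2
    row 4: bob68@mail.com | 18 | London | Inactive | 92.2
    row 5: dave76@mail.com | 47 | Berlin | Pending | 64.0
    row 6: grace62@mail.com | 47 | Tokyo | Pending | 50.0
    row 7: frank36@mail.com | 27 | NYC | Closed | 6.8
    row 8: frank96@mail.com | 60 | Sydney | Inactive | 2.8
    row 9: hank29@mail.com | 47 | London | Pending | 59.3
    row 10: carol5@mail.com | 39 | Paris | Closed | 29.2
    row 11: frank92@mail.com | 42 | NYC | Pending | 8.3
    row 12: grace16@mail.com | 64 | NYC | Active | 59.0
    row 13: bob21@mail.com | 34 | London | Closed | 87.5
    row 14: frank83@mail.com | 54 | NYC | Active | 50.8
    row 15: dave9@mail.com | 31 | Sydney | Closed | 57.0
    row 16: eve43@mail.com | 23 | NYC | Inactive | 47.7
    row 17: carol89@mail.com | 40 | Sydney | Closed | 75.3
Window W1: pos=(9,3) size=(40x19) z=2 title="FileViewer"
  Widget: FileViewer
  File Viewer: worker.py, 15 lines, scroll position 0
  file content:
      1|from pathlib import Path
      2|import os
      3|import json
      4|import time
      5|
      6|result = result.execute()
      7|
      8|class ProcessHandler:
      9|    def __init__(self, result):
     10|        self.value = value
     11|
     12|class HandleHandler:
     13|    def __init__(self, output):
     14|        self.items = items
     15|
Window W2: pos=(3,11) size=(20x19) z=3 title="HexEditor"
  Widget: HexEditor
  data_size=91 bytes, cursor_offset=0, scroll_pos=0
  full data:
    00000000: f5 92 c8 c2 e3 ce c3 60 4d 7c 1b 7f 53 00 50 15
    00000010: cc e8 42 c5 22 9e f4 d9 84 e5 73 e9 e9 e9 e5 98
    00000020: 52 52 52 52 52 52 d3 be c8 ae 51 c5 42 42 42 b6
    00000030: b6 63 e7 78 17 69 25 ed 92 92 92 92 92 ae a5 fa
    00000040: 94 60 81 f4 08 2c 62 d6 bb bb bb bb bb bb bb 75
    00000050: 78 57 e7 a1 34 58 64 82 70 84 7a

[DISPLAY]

━━━━━━━━━━━━┓lt.execute()            ░┃y
itor        ┃                        ░┃a
────────────┨Handler:                ░┃o
00  F5 92 c8┃t__(self, result):      ░┃Y
10  cc e8 42┃value = value           ░┃o
20  52 52 52┃                        ░┃━
30  b6 63 e7┃andler:                 ░┃ 
40  94 60 81┃t__(self, output):      ░┃ 
50  78 57 e7┃items = items           ░┃ 
            ┃                        ▼┃ 
            ┃━━━━━━━━━━━━━━━━━━━━━━━━━┛ 
            ┃                           
            ┃                           
            ┃                           
            ┃                           
            ┃                           


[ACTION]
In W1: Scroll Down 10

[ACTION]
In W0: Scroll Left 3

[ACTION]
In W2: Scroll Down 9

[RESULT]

━━━━━━━━━━━━┓lt.execute()            ░┃y
itor        ┃                        ░┃a
────────────┨Handler:                ░┃o
50  78 57 e7┃t__(self, result):      ░┃Y
            ┃value = value           ░┃o
            ┃                        ░┃━
            ┃andler:                 ░┃ 
            ┃t__(self, output):      ░┃ 
            ┃items = items           ░┃ 
            ┃                        ▼┃ 
            ┃━━━━━━━━━━━━━━━━━━━━━━━━━┛ 
            ┃                           
            ┃                           
            ┃                           
            ┃                           
            ┃                           


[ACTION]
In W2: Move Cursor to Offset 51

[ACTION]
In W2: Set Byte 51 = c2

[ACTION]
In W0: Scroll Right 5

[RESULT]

━━━━━━━━━━━━┓lt.execute()            ░┃│
itor        ┃                        ░┃│
────────────┨Handler:                ░┃│
50  78 57 e7┃t__(self, result):      ░┃│
            ┃value = value           ░┃│
            ┃                        ░┃━
            ┃andler:                 ░┃ 
            ┃t__(self, output):      ░┃ 
            ┃items = items           ░┃ 
            ┃                        ▼┃ 
            ┃━━━━━━━━━━━━━━━━━━━━━━━━━┛ 
            ┃                           
            ┃                           
            ┃                           
            ┃                           
            ┃                           


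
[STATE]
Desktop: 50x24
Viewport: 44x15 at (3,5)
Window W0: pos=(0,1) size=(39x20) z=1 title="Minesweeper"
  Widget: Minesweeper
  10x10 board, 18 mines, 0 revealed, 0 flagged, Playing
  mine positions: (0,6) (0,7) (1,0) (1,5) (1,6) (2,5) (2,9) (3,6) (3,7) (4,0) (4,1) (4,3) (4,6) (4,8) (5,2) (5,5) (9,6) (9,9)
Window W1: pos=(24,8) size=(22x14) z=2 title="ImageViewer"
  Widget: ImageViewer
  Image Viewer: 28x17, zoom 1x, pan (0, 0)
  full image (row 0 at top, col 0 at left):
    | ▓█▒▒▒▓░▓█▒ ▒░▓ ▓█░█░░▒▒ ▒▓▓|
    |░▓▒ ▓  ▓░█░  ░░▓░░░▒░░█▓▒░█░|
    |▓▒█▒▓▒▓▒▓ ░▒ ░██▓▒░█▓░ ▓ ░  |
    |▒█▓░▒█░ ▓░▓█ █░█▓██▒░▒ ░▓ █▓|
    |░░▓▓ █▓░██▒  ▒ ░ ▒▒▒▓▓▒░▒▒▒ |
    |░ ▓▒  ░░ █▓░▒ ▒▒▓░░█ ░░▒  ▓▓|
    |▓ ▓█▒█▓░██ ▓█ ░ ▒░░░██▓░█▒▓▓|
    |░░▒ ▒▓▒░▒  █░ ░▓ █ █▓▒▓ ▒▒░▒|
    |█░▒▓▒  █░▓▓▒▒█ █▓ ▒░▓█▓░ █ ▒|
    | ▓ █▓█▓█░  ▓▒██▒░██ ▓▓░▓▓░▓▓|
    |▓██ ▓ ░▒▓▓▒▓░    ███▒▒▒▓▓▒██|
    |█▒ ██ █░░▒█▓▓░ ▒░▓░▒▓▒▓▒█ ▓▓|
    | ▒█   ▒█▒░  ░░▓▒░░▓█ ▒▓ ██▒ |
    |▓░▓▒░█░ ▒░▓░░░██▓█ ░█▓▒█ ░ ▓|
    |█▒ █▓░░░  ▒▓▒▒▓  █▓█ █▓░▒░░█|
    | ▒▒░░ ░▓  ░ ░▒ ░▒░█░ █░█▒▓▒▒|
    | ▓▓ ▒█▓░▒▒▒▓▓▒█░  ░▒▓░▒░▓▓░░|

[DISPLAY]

■■■■■■■■                           ┃        
■■■■■■■■                           ┃        
■■■■■■■■                           ┃        
■■■■■■■■             ┏━━━━━━━━━━━━━━━━━━━━┓ 
■■■■■■■■             ┃ ImageViewer        ┃ 
■■■■■■■■             ┠────────────────────┨ 
■■■■■■■■             ┃ ▓█▒▒▒▓░▓█▒ ▒░▓ ▓█░█┃ 
■■■■■■■■             ┃░▓▒ ▓  ▓░█░  ░░▓░░░▒┃ 
■■■■■■■■             ┃▓▒█▒▓▒▓▒▓ ░▒ ░██▓▒░█┃ 
                     ┃▒█▓░▒█░ ▓░▓█ █░█▓██▒┃ 
                     ┃░░▓▓ █▓░██▒  ▒ ░ ▒▒▒┃ 
                     ┃░ ▓▒  ░░ █▓░▒ ▒▒▓░░█┃ 
                     ┃▓ ▓█▒█▓░██ ▓█ ░ ▒░░░┃ 
                     ┃░░▒ ▒▓▒░▒  █░ ░▓ █ █┃ 
                     ┃█░▒▓▒  █░▓▓▒▒█ █▓ ▒░┃ 


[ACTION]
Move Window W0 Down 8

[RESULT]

inesweeper                         ┃        
───────────────────────────────────┨        
■■■■■■■■                           ┃        
■■■■■■■■             ┏━━━━━━━━━━━━━━━━━━━━┓ 
■■■■■■■■             ┃ ImageViewer        ┃ 
■■■■■■■■             ┠────────────────────┨ 
■■■■■■■■             ┃ ▓█▒▒▒▓░▓█▒ ▒░▓ ▓█░█┃ 
■■■■■■■■             ┃░▓▒ ▓  ▓░█░  ░░▓░░░▒┃ 
■■■■■■■■             ┃▓▒█▒▓▒▓▒▓ ░▒ ░██▓▒░█┃ 
■■■■■■■■             ┃▒█▓░▒█░ ▓░▓█ █░█▓██▒┃ 
■■■■■■■■             ┃░░▓▓ █▓░██▒  ▒ ░ ▒▒▒┃ 
■■■■■■■■             ┃░ ▓▒  ░░ █▓░▒ ▒▒▓░░█┃ 
                     ┃▓ ▓█▒█▓░██ ▓█ ░ ▒░░░┃ 
                     ┃░░▒ ▒▓▒░▒  █░ ░▓ █ █┃ 
                     ┃█░▒▓▒  █░▓▓▒▒█ █▓ ▒░┃ 


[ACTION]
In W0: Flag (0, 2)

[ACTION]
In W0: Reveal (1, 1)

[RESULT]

inesweeper                         ┃        
───────────────────────────────────┨        
⚑■■■■■■■                           ┃        
■■■■■■■■             ┏━━━━━━━━━━━━━━━━━━━━┓ 
■■■■■■■■             ┃ ImageViewer        ┃ 
■■■■■■■■             ┠────────────────────┨ 
■■■■■■■■             ┃ ▓█▒▒▒▓░▓█▒ ▒░▓ ▓█░█┃ 
■■■■■■■■             ┃░▓▒ ▓  ▓░█░  ░░▓░░░▒┃ 
■■■■■■■■             ┃▓▒█▒▓▒▓▒▓ ░▒ ░██▓▒░█┃ 
■■■■■■■■             ┃▒█▓░▒█░ ▓░▓█ █░█▓██▒┃ 
■■■■■■■■             ┃░░▓▓ █▓░██▒  ▒ ░ ▒▒▒┃ 
■■■■■■■■             ┃░ ▓▒  ░░ █▓░▒ ▒▒▓░░█┃ 
                     ┃▓ ▓█▒█▓░██ ▓█ ░ ▒░░░┃ 
                     ┃░░▒ ▒▓▒░▒  █░ ░▓ █ █┃ 
                     ┃█░▒▓▒  █░▓▓▒▒█ █▓ ▒░┃ 


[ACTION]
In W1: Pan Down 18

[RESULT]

inesweeper                         ┃        
───────────────────────────────────┨        
⚑■■■■■■■                           ┃        
■■■■■■■■             ┏━━━━━━━━━━━━━━━━━━━━┓ 
■■■■■■■■             ┃ ImageViewer        ┃ 
■■■■■■■■             ┠────────────────────┨ 
■■■■■■■■             ┃                    ┃ 
■■■■■■■■             ┃                    ┃ 
■■■■■■■■             ┃                    ┃ 
■■■■■■■■             ┃                    ┃ 
■■■■■■■■             ┃                    ┃ 
■■■■■■■■             ┃                    ┃ 
                     ┃                    ┃ 
                     ┃                    ┃ 
                     ┃                    ┃ 


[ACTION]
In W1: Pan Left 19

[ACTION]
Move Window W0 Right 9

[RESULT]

      ┃ Minesweeper                         
      ┠─────────────────────────────────────
      ┃■■⚑■■■■■■■                           
      ┃■1■■■■■■■■    ┏━━━━━━━━━━━━━━━━━━━━┓ 
      ┃■■■■■■■■■■    ┃ ImageViewer        ┃ 
      ┃■■■■■■■■■■    ┠────────────────────┨ 
      ┃■■■■■■■■■■    ┃                    ┃ 
      ┃■■■■■■■■■■    ┃                    ┃ 
      ┃■■■■■■■■■■    ┃                    ┃ 
      ┃■■■■■■■■■■    ┃                    ┃ 
      ┃■■■■■■■■■■    ┃                    ┃ 
      ┃■■■■■■■■■■    ┃                    ┃ 
      ┃              ┃                    ┃ 
      ┃              ┃                    ┃ 
      ┃              ┃                    ┃ 


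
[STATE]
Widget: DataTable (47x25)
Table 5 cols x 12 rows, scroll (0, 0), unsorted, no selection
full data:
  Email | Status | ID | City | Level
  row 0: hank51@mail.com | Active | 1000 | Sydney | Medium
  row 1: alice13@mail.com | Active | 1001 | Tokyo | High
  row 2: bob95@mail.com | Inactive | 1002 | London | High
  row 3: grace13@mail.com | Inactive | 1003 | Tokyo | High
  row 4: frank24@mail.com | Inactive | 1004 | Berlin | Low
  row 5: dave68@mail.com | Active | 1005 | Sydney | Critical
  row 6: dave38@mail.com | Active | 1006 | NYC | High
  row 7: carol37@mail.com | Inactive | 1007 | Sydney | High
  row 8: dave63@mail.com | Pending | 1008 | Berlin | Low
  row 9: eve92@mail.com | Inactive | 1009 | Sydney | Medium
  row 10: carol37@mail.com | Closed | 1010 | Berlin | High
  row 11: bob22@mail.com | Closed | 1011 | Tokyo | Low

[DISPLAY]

Email           │Status  │ID  │City  │Level    
────────────────┼────────┼────┼──────┼──────── 
hank51@mail.com │Active  │1000│Sydney│Medium   
alice13@mail.com│Active  │1001│Tokyo │High     
bob95@mail.com  │Inactive│1002│London│High     
grace13@mail.com│Inactive│1003│Tokyo │High     
frank24@mail.com│Inactive│1004│Berlin│Low      
dave68@mail.com │Active  │1005│Sydney│Critical 
dave38@mail.com │Active  │1006│NYC   │High     
carol37@mail.com│Inactive│1007│Sydney│High     
dave63@mail.com │Pending │1008│Berlin│Low      
eve92@mail.com  │Inactive│1009│Sydney│Medium   
carol37@mail.com│Closed  │1010│Berlin│High     
bob22@mail.com  │Closed  │1011│Tokyo │Low      
                                               
                                               
                                               
                                               
                                               
                                               
                                               
                                               
                                               
                                               
                                               


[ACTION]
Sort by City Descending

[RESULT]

Email           │Status  │ID  │City ▼│Level    
────────────────┼────────┼────┼──────┼──────── 
alice13@mail.com│Active  │1001│Tokyo │High     
grace13@mail.com│Inactive│1003│Tokyo │High     
bob22@mail.com  │Closed  │1011│Tokyo │Low      
hank51@mail.com │Active  │1000│Sydney│Medium   
dave68@mail.com │Active  │1005│Sydney│Critical 
carol37@mail.com│Inactive│1007│Sydney│High     
eve92@mail.com  │Inactive│1009│Sydney│Medium   
dave38@mail.com │Active  │1006│NYC   │High     
bob95@mail.com  │Inactive│1002│London│High     
frank24@mail.com│Inactive│1004│Berlin│Low      
dave63@mail.com │Pending │1008│Berlin│Low      
carol37@mail.com│Closed  │1010│Berlin│High     
                                               
                                               
                                               
                                               
                                               
                                               
                                               
                                               
                                               
                                               
                                               


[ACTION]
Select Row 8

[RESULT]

Email           │Status  │ID  │City ▼│Level    
────────────────┼────────┼────┼──────┼──────── 
alice13@mail.com│Active  │1001│Tokyo │High     
grace13@mail.com│Inactive│1003│Tokyo │High     
bob22@mail.com  │Closed  │1011│Tokyo │Low      
hank51@mail.com │Active  │1000│Sydney│Medium   
dave68@mail.com │Active  │1005│Sydney│Critical 
carol37@mail.com│Inactive│1007│Sydney│High     
eve92@mail.com  │Inactive│1009│Sydney│Medium   
dave38@mail.com │Active  │1006│NYC   │High     
>ob95@mail.com  │Inactive│1002│London│High     
frank24@mail.com│Inactive│1004│Berlin│Low      
dave63@mail.com │Pending │1008│Berlin│Low      
carol37@mail.com│Closed  │1010│Berlin│High     
                                               
                                               
                                               
                                               
                                               
                                               
                                               
                                               
                                               
                                               
                                               


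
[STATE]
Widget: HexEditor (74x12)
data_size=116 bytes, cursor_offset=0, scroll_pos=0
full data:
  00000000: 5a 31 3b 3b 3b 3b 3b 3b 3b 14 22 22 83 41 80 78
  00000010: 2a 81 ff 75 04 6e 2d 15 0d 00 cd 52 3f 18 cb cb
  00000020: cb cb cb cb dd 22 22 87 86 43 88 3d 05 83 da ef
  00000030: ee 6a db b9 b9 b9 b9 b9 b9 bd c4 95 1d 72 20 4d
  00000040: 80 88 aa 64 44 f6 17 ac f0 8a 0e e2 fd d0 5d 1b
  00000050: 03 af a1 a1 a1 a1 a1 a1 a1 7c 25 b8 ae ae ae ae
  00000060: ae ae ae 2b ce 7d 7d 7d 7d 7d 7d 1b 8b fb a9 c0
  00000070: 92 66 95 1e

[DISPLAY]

00000000  5A 31 3b 3b 3b 3b 3b 3b  3b 14 22 22 83 41 80 78  |Z1;;;;;;;."".
00000010  2a 81 ff 75 04 6e 2d 15  0d 00 cd 52 3f 18 cb cb  |*..u.n-....R?
00000020  cb cb cb cb dd 22 22 87  86 43 88 3d 05 83 da ef  |.....""..C.=.
00000030  ee 6a db b9 b9 b9 b9 b9  b9 bd c4 95 1d 72 20 4d  |.j...........
00000040  80 88 aa 64 44 f6 17 ac  f0 8a 0e e2 fd d0 5d 1b  |...dD........
00000050  03 af a1 a1 a1 a1 a1 a1  a1 7c 25 b8 ae ae ae ae  |.........|%..
00000060  ae ae ae 2b ce 7d 7d 7d  7d 7d 7d 1b 8b fb a9 c0  |...+.}}}}}}..
00000070  92 66 95 1e                                       |.f..         
                                                                          
                                                                          
                                                                          
                                                                          


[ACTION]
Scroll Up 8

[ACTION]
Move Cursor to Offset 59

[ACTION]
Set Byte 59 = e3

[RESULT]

00000000  5a 31 3b 3b 3b 3b 3b 3b  3b 14 22 22 83 41 80 78  |Z1;;;;;;;."".
00000010  2a 81 ff 75 04 6e 2d 15  0d 00 cd 52 3f 18 cb cb  |*..u.n-....R?
00000020  cb cb cb cb dd 22 22 87  86 43 88 3d 05 83 da ef  |.....""..C.=.
00000030  ee 6a db b9 b9 b9 b9 b9  b9 bd c4 E3 1d 72 20 4d  |.j...........
00000040  80 88 aa 64 44 f6 17 ac  f0 8a 0e e2 fd d0 5d 1b  |...dD........
00000050  03 af a1 a1 a1 a1 a1 a1  a1 7c 25 b8 ae ae ae ae  |.........|%..
00000060  ae ae ae 2b ce 7d 7d 7d  7d 7d 7d 1b 8b fb a9 c0  |...+.}}}}}}..
00000070  92 66 95 1e                                       |.f..         
                                                                          
                                                                          
                                                                          
                                                                          


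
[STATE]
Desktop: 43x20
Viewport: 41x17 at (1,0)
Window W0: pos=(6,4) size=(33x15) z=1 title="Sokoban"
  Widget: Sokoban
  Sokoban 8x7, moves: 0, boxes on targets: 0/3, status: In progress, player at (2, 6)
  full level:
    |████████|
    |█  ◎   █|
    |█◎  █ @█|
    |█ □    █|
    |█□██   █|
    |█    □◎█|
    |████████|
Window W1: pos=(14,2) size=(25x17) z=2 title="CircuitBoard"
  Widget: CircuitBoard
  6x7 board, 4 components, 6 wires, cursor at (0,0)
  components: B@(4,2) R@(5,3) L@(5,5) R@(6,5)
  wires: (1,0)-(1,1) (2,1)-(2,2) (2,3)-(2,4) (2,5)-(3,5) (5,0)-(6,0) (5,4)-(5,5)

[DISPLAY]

                                         
                                         
             ┏━━━━━━━━━━━━━━━━━━━━━━━┓   
             ┃ CircuitBoard          ┃   
     ┏━━━━━━━┠───────────────────────┨   
     ┃ Sokoba┃   0 1 2 3 4 5         ┃   
     ┠───────┃0  [.]                 ┃   
     ┃███████┃                       ┃   
     ┃█  ◎   ┃1   · ─ ·              ┃   
     ┃█◎  █ @┃                       ┃   
     ┃█ □    ┃2       · ─ ·   · ─ ·  ┃   
     ┃█□██   ┃                       ┃   
     ┃█    □◎┃3                      ┃   
     ┃███████┃                       ┃   
     ┃Moves: ┃4           B          ┃   
     ┃       ┃                       ┃   
     ┃       ┃5   ·           R   · ─┃   


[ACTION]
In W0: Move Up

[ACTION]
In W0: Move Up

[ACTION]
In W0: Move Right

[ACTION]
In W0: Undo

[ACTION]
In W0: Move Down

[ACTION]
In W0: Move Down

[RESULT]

                                         
                                         
             ┏━━━━━━━━━━━━━━━━━━━━━━━┓   
             ┃ CircuitBoard          ┃   
     ┏━━━━━━━┠───────────────────────┨   
     ┃ Sokoba┃   0 1 2 3 4 5         ┃   
     ┠───────┃0  [.]                 ┃   
     ┃███████┃                       ┃   
     ┃█  ◎   ┃1   · ─ ·              ┃   
     ┃█◎  █  ┃                       ┃   
     ┃█ □    ┃2       · ─ ·   · ─ ·  ┃   
     ┃█□██  @┃                       ┃   
     ┃█    □◎┃3                      ┃   
     ┃███████┃                       ┃   
     ┃Moves: ┃4           B          ┃   
     ┃       ┃                       ┃   
     ┃       ┃5   ·           R   · ─┃   


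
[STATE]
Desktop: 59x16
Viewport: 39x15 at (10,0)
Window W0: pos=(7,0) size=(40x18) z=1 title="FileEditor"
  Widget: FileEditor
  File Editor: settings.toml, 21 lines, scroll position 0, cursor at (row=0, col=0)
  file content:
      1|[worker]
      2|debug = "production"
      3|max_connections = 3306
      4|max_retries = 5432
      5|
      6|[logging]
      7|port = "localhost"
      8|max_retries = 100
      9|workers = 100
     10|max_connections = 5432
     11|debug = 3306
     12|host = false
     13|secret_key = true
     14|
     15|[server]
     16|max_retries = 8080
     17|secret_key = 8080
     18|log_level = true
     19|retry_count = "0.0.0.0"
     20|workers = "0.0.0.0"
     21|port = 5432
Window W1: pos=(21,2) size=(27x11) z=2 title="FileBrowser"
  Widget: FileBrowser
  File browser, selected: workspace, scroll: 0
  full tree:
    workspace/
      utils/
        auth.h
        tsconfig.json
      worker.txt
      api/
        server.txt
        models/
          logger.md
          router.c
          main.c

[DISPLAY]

━━━━━━━━━━━━━━━━━━━━━━━━━━━━━━━━━━━━┓  
ileEditor                           ┃  
───────────┏━━━━━━━━━━━━━━━━━━━━━━━━━┓ 
orker]     ┃ FileBrowser             ┃ 
bug = "prod┠─────────────────────────┨ 
x_connectio┃> [-] workspace/         ┃ 
x_retries =┃    [+] utils/           ┃ 
           ┃    worker.txt           ┃ 
ogging]    ┃    [+] api/             ┃ 
rt = "local┃                         ┃ 
x_retries =┃                         ┃ 
rkers = 100┃                         ┃ 
x_connectio┗━━━━━━━━━━━━━━━━━━━━━━━━━┛ 
bug = 3306                         ░┃  
st = false                         ░┃  


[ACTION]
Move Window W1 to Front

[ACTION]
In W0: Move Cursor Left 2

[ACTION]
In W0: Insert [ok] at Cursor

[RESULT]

━━━━━━━━━━━━━━━━━━━━━━━━━━━━━━━━━━━━┓  
ileEditor                           ┃  
───────────┏━━━━━━━━━━━━━━━━━━━━━━━━━┓ 
█worker]   ┃ FileBrowser             ┃ 
bug = "prod┠─────────────────────────┨ 
x_connectio┃> [-] workspace/         ┃ 
x_retries =┃    [+] utils/           ┃ 
           ┃    worker.txt           ┃ 
ogging]    ┃    [+] api/             ┃ 
rt = "local┃                         ┃ 
x_retries =┃                         ┃ 
rkers = 100┃                         ┃ 
x_connectio┗━━━━━━━━━━━━━━━━━━━━━━━━━┛ 
bug = 3306                         ░┃  
st = false                         ░┃  


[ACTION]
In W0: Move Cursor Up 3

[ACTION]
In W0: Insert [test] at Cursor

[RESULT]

━━━━━━━━━━━━━━━━━━━━━━━━━━━━━━━━━━━━┓  
ileEditor                           ┃  
───────────┏━━━━━━━━━━━━━━━━━━━━━━━━━┓ 
test█worker┃ FileBrowser             ┃ 
bug = "prod┠─────────────────────────┨ 
x_connectio┃> [-] workspace/         ┃ 
x_retries =┃    [+] utils/           ┃ 
           ┃    worker.txt           ┃ 
ogging]    ┃    [+] api/             ┃ 
rt = "local┃                         ┃ 
x_retries =┃                         ┃ 
rkers = 100┃                         ┃ 
x_connectio┗━━━━━━━━━━━━━━━━━━━━━━━━━┛ 
bug = 3306                         ░┃  
st = false                         ░┃  


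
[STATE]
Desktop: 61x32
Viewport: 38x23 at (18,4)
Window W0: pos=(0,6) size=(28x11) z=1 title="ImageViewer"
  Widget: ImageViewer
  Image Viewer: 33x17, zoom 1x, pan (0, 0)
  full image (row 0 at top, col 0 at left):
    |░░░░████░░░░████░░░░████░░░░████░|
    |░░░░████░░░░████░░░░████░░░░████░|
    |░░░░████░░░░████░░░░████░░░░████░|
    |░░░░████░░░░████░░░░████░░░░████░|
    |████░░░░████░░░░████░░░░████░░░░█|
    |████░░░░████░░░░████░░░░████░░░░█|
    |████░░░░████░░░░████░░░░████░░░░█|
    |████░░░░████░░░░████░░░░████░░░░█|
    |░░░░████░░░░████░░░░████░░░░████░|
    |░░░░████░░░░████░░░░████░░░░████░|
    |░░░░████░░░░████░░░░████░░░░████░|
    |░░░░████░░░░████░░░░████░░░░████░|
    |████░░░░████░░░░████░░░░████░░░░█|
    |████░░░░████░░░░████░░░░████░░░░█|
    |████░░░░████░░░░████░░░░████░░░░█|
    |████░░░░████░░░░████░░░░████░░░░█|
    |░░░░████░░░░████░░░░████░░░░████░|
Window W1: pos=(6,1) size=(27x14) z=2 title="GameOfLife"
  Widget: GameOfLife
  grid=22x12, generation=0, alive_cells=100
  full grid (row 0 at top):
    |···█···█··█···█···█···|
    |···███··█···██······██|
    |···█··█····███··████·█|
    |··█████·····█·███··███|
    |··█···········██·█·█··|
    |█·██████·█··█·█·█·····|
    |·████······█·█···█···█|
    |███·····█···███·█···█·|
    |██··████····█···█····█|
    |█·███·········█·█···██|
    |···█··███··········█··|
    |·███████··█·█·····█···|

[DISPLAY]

              ┃                       
·██······██   ┃                       
███··████·█   ┃                       
·█·███··███   ┃                       
···██·█·█··   ┃                       
·█·█·█·····   ┃                       
█·█···█···█   ┃                       
·███·█···█·   ┃                       
·█···█····█   ┃                       
···█·█···██   ┃                       
━━━━━━━━━━━━━━┛                       
███░░░░██┃                            
━━━━━━━━━┛                            
                                      
                                      
                                      
                                      
                                      
                                      
                                      
                                      
                                      
                                      


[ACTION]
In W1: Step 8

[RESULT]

              ┃                       
···········   ┃                       
···········   ┃                       
···██······   ┃                       
·····█·····   ┃                       
···········   ┃                       
···········   ┃                       
·······█···   ┃                       
···████·█··   ┃                       
···█·█··█··   ┃                       
━━━━━━━━━━━━━━┛                       
███░░░░██┃                            
━━━━━━━━━┛                            
                                      
                                      
                                      
                                      
                                      
                                      
                                      
                                      
                                      
                                      


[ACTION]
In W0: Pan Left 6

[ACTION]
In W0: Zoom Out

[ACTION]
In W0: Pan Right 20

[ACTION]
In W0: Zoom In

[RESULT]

              ┃                       
···········   ┃                       
···········   ┃                       
···██······   ┃                       
·····█·····   ┃                       
···········   ┃                       
···········   ┃                       
·······█···   ┃                       
···████·█··   ┃                       
···█·█··█··   ┃                       
━━━━━━━━━━━━━━┛                       
░░░██████┃                            
━━━━━━━━━┛                            
                                      
                                      
                                      
                                      
                                      
                                      
                                      
                                      
                                      
                                      
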